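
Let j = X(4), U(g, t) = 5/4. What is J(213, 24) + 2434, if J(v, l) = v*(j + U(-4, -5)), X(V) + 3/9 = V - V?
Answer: 10517/4 ≈ 2629.3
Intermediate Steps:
X(V) = -⅓ (X(V) = -⅓ + (V - V) = -⅓ + 0 = -⅓)
U(g, t) = 5/4 (U(g, t) = 5*(¼) = 5/4)
j = -⅓ ≈ -0.33333
J(v, l) = 11*v/12 (J(v, l) = v*(-⅓ + 5/4) = v*(11/12) = 11*v/12)
J(213, 24) + 2434 = (11/12)*213 + 2434 = 781/4 + 2434 = 10517/4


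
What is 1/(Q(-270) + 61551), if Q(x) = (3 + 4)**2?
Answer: 1/61600 ≈ 1.6234e-5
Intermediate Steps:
Q(x) = 49 (Q(x) = 7**2 = 49)
1/(Q(-270) + 61551) = 1/(49 + 61551) = 1/61600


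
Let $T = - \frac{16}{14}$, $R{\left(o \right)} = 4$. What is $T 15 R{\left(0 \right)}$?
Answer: $- \frac{480}{7} \approx -68.571$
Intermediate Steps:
$T = - \frac{8}{7}$ ($T = \left(-16\right) \frac{1}{14} = - \frac{8}{7} \approx -1.1429$)
$T 15 R{\left(0 \right)} = \left(- \frac{8}{7}\right) 15 \cdot 4 = \left(- \frac{120}{7}\right) 4 = - \frac{480}{7}$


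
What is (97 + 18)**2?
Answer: 13225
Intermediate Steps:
(97 + 18)**2 = 115**2 = 13225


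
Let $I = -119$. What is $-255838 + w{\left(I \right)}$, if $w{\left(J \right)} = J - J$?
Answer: $-255838$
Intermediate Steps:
$w{\left(J \right)} = 0$
$-255838 + w{\left(I \right)} = -255838 + 0 = -255838$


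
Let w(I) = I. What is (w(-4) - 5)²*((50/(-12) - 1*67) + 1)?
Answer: -11367/2 ≈ -5683.5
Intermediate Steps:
(w(-4) - 5)²*((50/(-12) - 1*67) + 1) = (-4 - 5)²*((50/(-12) - 1*67) + 1) = (-9)²*((50*(-1/12) - 67) + 1) = 81*((-25/6 - 67) + 1) = 81*(-427/6 + 1) = 81*(-421/6) = -11367/2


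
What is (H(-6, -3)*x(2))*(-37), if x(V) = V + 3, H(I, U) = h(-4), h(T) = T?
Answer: 740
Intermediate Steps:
H(I, U) = -4
x(V) = 3 + V
(H(-6, -3)*x(2))*(-37) = -4*(3 + 2)*(-37) = -4*5*(-37) = -20*(-37) = 740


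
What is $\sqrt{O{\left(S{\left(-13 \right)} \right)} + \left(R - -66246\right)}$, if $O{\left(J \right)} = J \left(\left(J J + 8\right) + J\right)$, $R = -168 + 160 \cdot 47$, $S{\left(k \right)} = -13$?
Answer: $\sqrt{71466} \approx 267.33$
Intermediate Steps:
$R = 7352$ ($R = -168 + 7520 = 7352$)
$O{\left(J \right)} = J \left(8 + J + J^{2}\right)$ ($O{\left(J \right)} = J \left(\left(J^{2} + 8\right) + J\right) = J \left(\left(8 + J^{2}\right) + J\right) = J \left(8 + J + J^{2}\right)$)
$\sqrt{O{\left(S{\left(-13 \right)} \right)} + \left(R - -66246\right)} = \sqrt{- 13 \left(8 - 13 + \left(-13\right)^{2}\right) + \left(7352 - -66246\right)} = \sqrt{- 13 \left(8 - 13 + 169\right) + \left(7352 + 66246\right)} = \sqrt{\left(-13\right) 164 + 73598} = \sqrt{-2132 + 73598} = \sqrt{71466}$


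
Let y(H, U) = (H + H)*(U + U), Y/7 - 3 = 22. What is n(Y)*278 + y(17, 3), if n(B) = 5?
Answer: 1594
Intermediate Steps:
Y = 175 (Y = 21 + 7*22 = 21 + 154 = 175)
y(H, U) = 4*H*U (y(H, U) = (2*H)*(2*U) = 4*H*U)
n(Y)*278 + y(17, 3) = 5*278 + 4*17*3 = 1390 + 204 = 1594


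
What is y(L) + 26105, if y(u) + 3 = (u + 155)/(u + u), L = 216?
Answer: 11276435/432 ≈ 26103.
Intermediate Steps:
y(u) = -3 + (155 + u)/(2*u) (y(u) = -3 + (u + 155)/(u + u) = -3 + (155 + u)/((2*u)) = -3 + (155 + u)*(1/(2*u)) = -3 + (155 + u)/(2*u))
y(L) + 26105 = (5/2)*(31 - 1*216)/216 + 26105 = (5/2)*(1/216)*(31 - 216) + 26105 = (5/2)*(1/216)*(-185) + 26105 = -925/432 + 26105 = 11276435/432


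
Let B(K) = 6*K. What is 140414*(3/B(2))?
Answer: 70207/2 ≈ 35104.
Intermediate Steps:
140414*(3/B(2)) = 140414*(3/((6*2))) = 140414*(3/12) = 140414*(3*(1/12)) = 140414*(1/4) = 70207/2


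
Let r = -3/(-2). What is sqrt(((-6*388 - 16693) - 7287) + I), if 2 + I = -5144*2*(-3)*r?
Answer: sqrt(19986) ≈ 141.37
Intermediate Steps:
r = 3/2 (r = -3*(-1/2) = 3/2 ≈ 1.5000)
I = 46294 (I = -2 - 5144*2*(-3)*3/2 = -2 - (-30864)*3/2 = -2 - 5144*(-9) = -2 + 46296 = 46294)
sqrt(((-6*388 - 16693) - 7287) + I) = sqrt(((-6*388 - 16693) - 7287) + 46294) = sqrt(((-2328 - 16693) - 7287) + 46294) = sqrt((-19021 - 7287) + 46294) = sqrt(-26308 + 46294) = sqrt(19986)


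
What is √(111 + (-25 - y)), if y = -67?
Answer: 3*√17 ≈ 12.369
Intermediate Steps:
√(111 + (-25 - y)) = √(111 + (-25 - 1*(-67))) = √(111 + (-25 + 67)) = √(111 + 42) = √153 = 3*√17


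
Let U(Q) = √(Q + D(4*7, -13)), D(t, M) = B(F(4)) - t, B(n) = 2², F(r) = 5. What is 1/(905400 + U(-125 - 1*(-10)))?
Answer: 905400/819749160139 - I*√139/819749160139 ≈ 1.1045e-6 - 1.4382e-11*I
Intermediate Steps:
B(n) = 4
D(t, M) = 4 - t
U(Q) = √(-24 + Q) (U(Q) = √(Q + (4 - 4*7)) = √(Q + (4 - 1*28)) = √(Q + (4 - 28)) = √(Q - 24) = √(-24 + Q))
1/(905400 + U(-125 - 1*(-10))) = 1/(905400 + √(-24 + (-125 - 1*(-10)))) = 1/(905400 + √(-24 + (-125 + 10))) = 1/(905400 + √(-24 - 115)) = 1/(905400 + √(-139)) = 1/(905400 + I*√139)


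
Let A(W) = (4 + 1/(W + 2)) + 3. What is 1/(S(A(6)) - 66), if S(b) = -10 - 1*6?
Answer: -1/82 ≈ -0.012195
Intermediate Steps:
A(W) = 7 + 1/(2 + W) (A(W) = (4 + 1/(2 + W)) + 3 = 7 + 1/(2 + W))
S(b) = -16 (S(b) = -10 - 6 = -16)
1/(S(A(6)) - 66) = 1/(-16 - 66) = 1/(-82) = -1/82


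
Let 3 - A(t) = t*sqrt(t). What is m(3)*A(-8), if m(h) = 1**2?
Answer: 3 + 16*I*sqrt(2) ≈ 3.0 + 22.627*I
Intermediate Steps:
m(h) = 1
A(t) = 3 - t**(3/2) (A(t) = 3 - t*sqrt(t) = 3 - t**(3/2))
m(3)*A(-8) = 1*(3 - (-8)**(3/2)) = 1*(3 - (-16)*I*sqrt(2)) = 1*(3 + 16*I*sqrt(2)) = 3 + 16*I*sqrt(2)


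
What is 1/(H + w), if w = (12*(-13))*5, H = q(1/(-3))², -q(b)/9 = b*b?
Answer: -1/779 ≈ -0.0012837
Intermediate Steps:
q(b) = -9*b² (q(b) = -9*b*b = -9*b²)
H = 1 (H = (-9*(1/(-3))²)² = (-9*(-⅓)²)² = (-9*⅑)² = (-1)² = 1)
w = -780 (w = -156*5 = -780)
1/(H + w) = 1/(1 - 780) = 1/(-779) = -1/779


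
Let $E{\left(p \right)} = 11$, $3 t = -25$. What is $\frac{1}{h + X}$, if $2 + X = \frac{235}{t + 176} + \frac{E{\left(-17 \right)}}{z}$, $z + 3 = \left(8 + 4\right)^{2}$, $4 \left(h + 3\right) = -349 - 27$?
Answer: $- \frac{70923}{6916439} \approx -0.010254$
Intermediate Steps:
$t = - \frac{25}{3}$ ($t = \frac{1}{3} \left(-25\right) = - \frac{25}{3} \approx -8.3333$)
$h = -97$ ($h = -3 + \frac{-349 - 27}{4} = -3 + \frac{1}{4} \left(-376\right) = -3 - 94 = -97$)
$z = 141$ ($z = -3 + \left(8 + 4\right)^{2} = -3 + 12^{2} = -3 + 144 = 141$)
$X = - \frac{36908}{70923}$ ($X = -2 + \left(\frac{235}{- \frac{25}{3} + 176} + \frac{11}{141}\right) = -2 + \left(\frac{235}{\frac{503}{3}} + 11 \cdot \frac{1}{141}\right) = -2 + \left(235 \cdot \frac{3}{503} + \frac{11}{141}\right) = -2 + \left(\frac{705}{503} + \frac{11}{141}\right) = -2 + \frac{104938}{70923} = - \frac{36908}{70923} \approx -0.5204$)
$\frac{1}{h + X} = \frac{1}{-97 - \frac{36908}{70923}} = \frac{1}{- \frac{6916439}{70923}} = - \frac{70923}{6916439}$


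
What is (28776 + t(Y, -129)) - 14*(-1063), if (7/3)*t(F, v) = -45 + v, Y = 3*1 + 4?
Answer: 305084/7 ≈ 43583.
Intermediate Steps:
Y = 7 (Y = 3 + 4 = 7)
t(F, v) = -135/7 + 3*v/7 (t(F, v) = 3*(-45 + v)/7 = -135/7 + 3*v/7)
(28776 + t(Y, -129)) - 14*(-1063) = (28776 + (-135/7 + (3/7)*(-129))) - 14*(-1063) = (28776 + (-135/7 - 387/7)) + 14882 = (28776 - 522/7) + 14882 = 200910/7 + 14882 = 305084/7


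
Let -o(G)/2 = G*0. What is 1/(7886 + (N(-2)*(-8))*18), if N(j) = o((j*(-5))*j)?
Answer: 1/7886 ≈ 0.00012681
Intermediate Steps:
o(G) = 0 (o(G) = -2*G*0 = -2*0 = 0)
N(j) = 0
1/(7886 + (N(-2)*(-8))*18) = 1/(7886 + (0*(-8))*18) = 1/(7886 + 0*18) = 1/(7886 + 0) = 1/7886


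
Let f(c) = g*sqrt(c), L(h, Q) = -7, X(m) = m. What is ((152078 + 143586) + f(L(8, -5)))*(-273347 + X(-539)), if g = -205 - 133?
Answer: -80978230304 + 92573468*I*sqrt(7) ≈ -8.0978e+10 + 2.4493e+8*I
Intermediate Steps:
g = -338
f(c) = -338*sqrt(c)
((152078 + 143586) + f(L(8, -5)))*(-273347 + X(-539)) = ((152078 + 143586) - 338*I*sqrt(7))*(-273347 - 539) = (295664 - 338*I*sqrt(7))*(-273886) = -80978230304 + 92573468*I*sqrt(7)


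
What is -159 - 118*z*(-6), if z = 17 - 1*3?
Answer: 9753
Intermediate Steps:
z = 14 (z = 17 - 3 = 14)
-159 - 118*z*(-6) = -159 - 1652*(-6) = -159 - 118*(-84) = -159 + 9912 = 9753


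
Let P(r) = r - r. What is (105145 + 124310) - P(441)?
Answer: 229455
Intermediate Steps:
P(r) = 0
(105145 + 124310) - P(441) = (105145 + 124310) - 1*0 = 229455 + 0 = 229455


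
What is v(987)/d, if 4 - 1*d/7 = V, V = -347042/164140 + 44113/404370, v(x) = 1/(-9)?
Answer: -184370255/69752520761 ≈ -0.0026432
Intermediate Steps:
v(x) = -⅑
V = -3327316643/1659332295 (V = -347042*1/164140 + 44113*(1/404370) = -173521/82070 + 44113/404370 = -3327316643/1659332295 ≈ -2.0052)
d = 69752520761/1659332295 (d = 28 - 7*(-3327316643/1659332295) = 28 + 23291216501/1659332295 = 69752520761/1659332295 ≈ 42.036)
v(987)/d = -1/(9*69752520761/1659332295) = -⅑*1659332295/69752520761 = -184370255/69752520761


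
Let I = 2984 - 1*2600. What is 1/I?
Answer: 1/384 ≈ 0.0026042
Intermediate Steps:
I = 384 (I = 2984 - 2600 = 384)
1/I = 1/384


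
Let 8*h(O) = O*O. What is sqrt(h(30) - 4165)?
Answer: I*sqrt(16210)/2 ≈ 63.659*I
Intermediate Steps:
h(O) = O**2/8 (h(O) = (O*O)/8 = O**2/8)
sqrt(h(30) - 4165) = sqrt((1/8)*30**2 - 4165) = sqrt((1/8)*900 - 4165) = sqrt(225/2 - 4165) = sqrt(-8105/2) = I*sqrt(16210)/2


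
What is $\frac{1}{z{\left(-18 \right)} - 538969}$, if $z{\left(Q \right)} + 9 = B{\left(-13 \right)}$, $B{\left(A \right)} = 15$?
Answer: $- \frac{1}{538963} \approx -1.8554 \cdot 10^{-6}$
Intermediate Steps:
$z{\left(Q \right)} = 6$ ($z{\left(Q \right)} = -9 + 15 = 6$)
$\frac{1}{z{\left(-18 \right)} - 538969} = \frac{1}{6 - 538969} = \frac{1}{-538963} = - \frac{1}{538963}$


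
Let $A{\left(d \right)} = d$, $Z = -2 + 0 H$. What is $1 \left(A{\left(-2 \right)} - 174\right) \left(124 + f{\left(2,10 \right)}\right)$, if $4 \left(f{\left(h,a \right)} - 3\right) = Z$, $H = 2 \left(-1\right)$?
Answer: $-22264$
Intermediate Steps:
$H = -2$
$Z = -2$ ($Z = -2 + 0 \left(-2\right) = -2 + 0 = -2$)
$f{\left(h,a \right)} = \frac{5}{2}$ ($f{\left(h,a \right)} = 3 + \frac{1}{4} \left(-2\right) = 3 - \frac{1}{2} = \frac{5}{2}$)
$1 \left(A{\left(-2 \right)} - 174\right) \left(124 + f{\left(2,10 \right)}\right) = 1 \left(-2 - 174\right) \left(124 + \frac{5}{2}\right) = 1 \left(\left(-176\right) \frac{253}{2}\right) = 1 \left(-22264\right) = -22264$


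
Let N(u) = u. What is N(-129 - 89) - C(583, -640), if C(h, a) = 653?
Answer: -871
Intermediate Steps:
N(-129 - 89) - C(583, -640) = (-129 - 89) - 1*653 = -218 - 653 = -871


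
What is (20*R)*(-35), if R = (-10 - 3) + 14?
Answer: -700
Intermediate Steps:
R = 1 (R = -13 + 14 = 1)
(20*R)*(-35) = (20*1)*(-35) = 20*(-35) = -700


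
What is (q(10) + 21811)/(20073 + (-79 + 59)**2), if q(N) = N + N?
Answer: 21831/20473 ≈ 1.0663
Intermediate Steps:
q(N) = 2*N
(q(10) + 21811)/(20073 + (-79 + 59)**2) = (2*10 + 21811)/(20073 + (-79 + 59)**2) = (20 + 21811)/(20073 + (-20)**2) = 21831/(20073 + 400) = 21831/20473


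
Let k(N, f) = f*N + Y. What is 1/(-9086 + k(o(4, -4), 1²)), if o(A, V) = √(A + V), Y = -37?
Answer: -1/9123 ≈ -0.00010961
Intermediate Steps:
k(N, f) = -37 + N*f (k(N, f) = f*N - 37 = N*f - 37 = -37 + N*f)
1/(-9086 + k(o(4, -4), 1²)) = 1/(-9086 + (-37 + √(4 - 4)*1²)) = 1/(-9086 + (-37 + √0*1)) = 1/(-9086 + (-37 + 0*1)) = 1/(-9086 + (-37 + 0)) = 1/(-9086 - 37) = 1/(-9123) = -1/9123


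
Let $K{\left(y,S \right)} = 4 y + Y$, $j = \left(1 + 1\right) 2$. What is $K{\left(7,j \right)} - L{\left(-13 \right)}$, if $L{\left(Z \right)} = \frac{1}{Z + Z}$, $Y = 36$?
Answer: $\frac{1665}{26} \approx 64.038$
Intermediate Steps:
$j = 4$ ($j = 2 \cdot 2 = 4$)
$K{\left(y,S \right)} = 36 + 4 y$ ($K{\left(y,S \right)} = 4 y + 36 = 36 + 4 y$)
$L{\left(Z \right)} = \frac{1}{2 Z}$
$K{\left(7,j \right)} - L{\left(-13 \right)} = \left(36 + 4 \cdot 7\right) - \frac{1}{2 \left(-13\right)} = \left(36 + 28\right) - \frac{1}{2} \left(- \frac{1}{13}\right) = 64 - - \frac{1}{26} = 64 + \frac{1}{26} = \frac{1665}{26}$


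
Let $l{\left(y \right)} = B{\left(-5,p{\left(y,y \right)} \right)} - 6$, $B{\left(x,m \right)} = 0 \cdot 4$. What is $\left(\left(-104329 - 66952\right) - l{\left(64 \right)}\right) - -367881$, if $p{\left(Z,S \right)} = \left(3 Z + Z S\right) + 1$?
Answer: $196606$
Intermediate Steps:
$p{\left(Z,S \right)} = 1 + 3 Z + S Z$ ($p{\left(Z,S \right)} = \left(3 Z + S Z\right) + 1 = 1 + 3 Z + S Z$)
$B{\left(x,m \right)} = 0$
$l{\left(y \right)} = -6$ ($l{\left(y \right)} = 0 - 6 = -6$)
$\left(\left(-104329 - 66952\right) - l{\left(64 \right)}\right) - -367881 = \left(\left(-104329 - 66952\right) - -6\right) - -367881 = \left(-171281 + 6\right) + 367881 = -171275 + 367881 = 196606$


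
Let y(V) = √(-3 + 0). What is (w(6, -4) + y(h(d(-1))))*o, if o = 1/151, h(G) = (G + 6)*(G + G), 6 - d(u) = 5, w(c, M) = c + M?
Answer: 2/151 + I*√3/151 ≈ 0.013245 + 0.011471*I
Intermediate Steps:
w(c, M) = M + c
d(u) = 1 (d(u) = 6 - 1*5 = 6 - 5 = 1)
h(G) = 2*G*(6 + G) (h(G) = (6 + G)*(2*G) = 2*G*(6 + G))
y(V) = I*√3 (y(V) = √(-3) = I*√3)
o = 1/151 ≈ 0.0066225
(w(6, -4) + y(h(d(-1))))*o = ((-4 + 6) + I*√3)*(1/151) = (2 + I*√3)*(1/151) = 2/151 + I*√3/151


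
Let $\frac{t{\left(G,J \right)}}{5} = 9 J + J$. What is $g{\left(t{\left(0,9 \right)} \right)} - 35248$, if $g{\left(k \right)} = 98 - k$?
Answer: $-35600$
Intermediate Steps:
$t{\left(G,J \right)} = 50 J$ ($t{\left(G,J \right)} = 5 \left(9 J + J\right) = 5 \cdot 10 J = 50 J$)
$g{\left(t{\left(0,9 \right)} \right)} - 35248 = \left(98 - 50 \cdot 9\right) - 35248 = \left(98 - 450\right) - 35248 = -352 - 35248 = -35600$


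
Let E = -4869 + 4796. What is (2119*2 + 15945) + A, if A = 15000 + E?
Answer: 35110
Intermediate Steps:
E = -73
A = 14927 (A = 15000 - 73 = 14927)
(2119*2 + 15945) + A = (2119*2 + 15945) + 14927 = (4238 + 15945) + 14927 = 20183 + 14927 = 35110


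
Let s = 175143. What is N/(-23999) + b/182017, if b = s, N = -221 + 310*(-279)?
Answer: 19986132944/4368225983 ≈ 4.5753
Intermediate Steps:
N = -86711 (N = -221 - 86490 = -86711)
b = 175143
N/(-23999) + b/182017 = -86711/(-23999) + 175143/182017 = -86711*(-1/23999) + 175143*(1/182017) = 86711/23999 + 175143/182017 = 19986132944/4368225983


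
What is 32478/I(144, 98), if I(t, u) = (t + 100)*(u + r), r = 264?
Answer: 16239/44164 ≈ 0.36770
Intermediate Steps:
I(t, u) = (100 + t)*(264 + u) (I(t, u) = (t + 100)*(u + 264) = (100 + t)*(264 + u))
32478/I(144, 98) = 32478/(26400 + 100*98 + 264*144 + 144*98) = 32478/(26400 + 9800 + 38016 + 14112) = 32478/88328 = 32478*(1/88328) = 16239/44164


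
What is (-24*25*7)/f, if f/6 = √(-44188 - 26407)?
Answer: 20*I*√70595/2017 ≈ 2.6346*I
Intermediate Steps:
f = 6*I*√70595 (f = 6*√(-44188 - 26407) = 6*√(-70595) = 6*(I*√70595) = 6*I*√70595 ≈ 1594.2*I)
(-24*25*7)/f = (-24*25*7)/((6*I*√70595)) = (-600*7)*(-I*√70595/423570) = -(-20)*I*√70595/2017 = 20*I*√70595/2017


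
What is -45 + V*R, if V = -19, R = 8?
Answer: -197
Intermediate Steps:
-45 + V*R = -45 - 19*8 = -45 - 152 = -197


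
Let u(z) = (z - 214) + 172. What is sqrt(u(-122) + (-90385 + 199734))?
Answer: sqrt(109185) ≈ 330.43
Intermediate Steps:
u(z) = -42 + z (u(z) = (-214 + z) + 172 = -42 + z)
sqrt(u(-122) + (-90385 + 199734)) = sqrt((-42 - 122) + (-90385 + 199734)) = sqrt(-164 + 109349) = sqrt(109185)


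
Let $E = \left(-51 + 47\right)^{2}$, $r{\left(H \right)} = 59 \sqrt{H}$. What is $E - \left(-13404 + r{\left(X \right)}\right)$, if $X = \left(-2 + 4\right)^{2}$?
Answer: $13302$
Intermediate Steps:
$X = 4$ ($X = 2^{2} = 4$)
$E = 16$ ($E = \left(-4\right)^{2} = 16$)
$E - \left(-13404 + r{\left(X \right)}\right) = 16 - \left(-13404 + 59 \sqrt{4}\right) = 16 - \left(-13404 + 59 \cdot 2\right) = 16 - \left(-13404 + 118\right) = 16 - -13286 = 16 + 13286 = 13302$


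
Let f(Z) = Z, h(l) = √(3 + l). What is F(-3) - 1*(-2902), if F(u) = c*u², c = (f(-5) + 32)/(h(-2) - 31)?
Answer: 28939/10 ≈ 2893.9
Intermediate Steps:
c = -9/10 (c = (-5 + 32)/(√(3 - 2) - 31) = 27/(√1 - 31) = 27/(1 - 31) = 27/(-30) = 27*(-1/30) = -9/10 ≈ -0.90000)
F(u) = -9*u²/10
F(-3) - 1*(-2902) = -9/10*(-3)² - 1*(-2902) = -9/10*9 + 2902 = -81/10 + 2902 = 28939/10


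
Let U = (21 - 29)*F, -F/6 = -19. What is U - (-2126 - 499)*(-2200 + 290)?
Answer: -5014662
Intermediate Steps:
F = 114 (F = -6*(-19) = 114)
U = -912 (U = (21 - 29)*114 = -8*114 = -912)
U - (-2126 - 499)*(-2200 + 290) = -912 - (-2126 - 499)*(-2200 + 290) = -912 - (-2625)*(-1910) = -912 - 1*5013750 = -912 - 5013750 = -5014662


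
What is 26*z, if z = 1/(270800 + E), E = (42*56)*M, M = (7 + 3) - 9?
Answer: 13/136576 ≈ 9.5185e-5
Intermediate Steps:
M = 1 (M = 10 - 9 = 1)
E = 2352 (E = (42*56)*1 = 2352*1 = 2352)
z = 1/273152 (z = 1/(270800 + 2352) = 1/273152 ≈ 3.6610e-6)
26*z = 26*(1/273152) = 13/136576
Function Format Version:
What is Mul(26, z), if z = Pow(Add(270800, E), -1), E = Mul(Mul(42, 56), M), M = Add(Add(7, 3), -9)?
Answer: Rational(13, 136576) ≈ 9.5185e-5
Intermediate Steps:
M = 1 (M = Add(10, -9) = 1)
E = 2352 (E = Mul(Mul(42, 56), 1) = Mul(2352, 1) = 2352)
z = Rational(1, 273152) (z = Pow(Add(270800, 2352), -1) = Pow(273152, -1) = Rational(1, 273152) ≈ 3.6610e-6)
Mul(26, z) = Mul(26, Rational(1, 273152)) = Rational(13, 136576)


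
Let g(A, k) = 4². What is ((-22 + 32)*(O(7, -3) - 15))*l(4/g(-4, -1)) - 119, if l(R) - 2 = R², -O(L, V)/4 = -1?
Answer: -2767/8 ≈ -345.88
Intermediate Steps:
g(A, k) = 16
O(L, V) = 4 (O(L, V) = -4*(-1) = 4)
l(R) = 2 + R²
((-22 + 32)*(O(7, -3) - 15))*l(4/g(-4, -1)) - 119 = ((-22 + 32)*(4 - 15))*(2 + (4/16)²) - 119 = (10*(-11))*(2 + (4*(1/16))²) - 119 = -110*(2 + (¼)²) - 119 = -110*(2 + 1/16) - 119 = -110*33/16 - 119 = -1815/8 - 119 = -2767/8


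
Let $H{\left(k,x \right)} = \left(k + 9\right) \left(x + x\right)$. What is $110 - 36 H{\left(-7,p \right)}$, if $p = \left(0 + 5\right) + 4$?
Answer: $-1186$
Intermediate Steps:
$p = 9$ ($p = 5 + 4 = 9$)
$H{\left(k,x \right)} = 2 x \left(9 + k\right)$ ($H{\left(k,x \right)} = \left(9 + k\right) 2 x = 2 x \left(9 + k\right)$)
$110 - 36 H{\left(-7,p \right)} = 110 - 36 \cdot 2 \cdot 9 \left(9 - 7\right) = 110 - 36 \cdot 2 \cdot 9 \cdot 2 = 110 - 1296 = -1186$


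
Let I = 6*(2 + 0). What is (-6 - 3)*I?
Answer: -108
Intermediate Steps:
I = 12 (I = 6*2 = 12)
(-6 - 3)*I = (-6 - 3)*12 = -9*12 = -108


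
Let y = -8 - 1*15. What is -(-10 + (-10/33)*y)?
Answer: 100/33 ≈ 3.0303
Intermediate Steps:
y = -23 (y = -8 - 15 = -23)
-(-10 + (-10/33)*y) = -(-10 - 10/33*(-23)) = -(-10 + 230/33) = -1*(-100/33) = 100/33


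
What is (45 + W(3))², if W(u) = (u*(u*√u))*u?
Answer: 4212 + 2430*√3 ≈ 8420.9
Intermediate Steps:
W(u) = u^(7/2) (W(u) = (u*u^(3/2))*u = u^(5/2)*u = u^(7/2))
(45 + W(3))² = (45 + 3^(7/2))² = (45 + 27*√3)²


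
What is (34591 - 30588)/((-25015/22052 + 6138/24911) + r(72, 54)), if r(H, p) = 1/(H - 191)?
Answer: -261680702513804/58596762563 ≈ -4465.8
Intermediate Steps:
r(H, p) = 1/(-191 + H)
(34591 - 30588)/((-25015/22052 + 6138/24911) + r(72, 54)) = (34591 - 30588)/((-25015/22052 + 6138/24911) + 1/(-191 + 72)) = 4003/((-25015*1/22052 + 6138*(1/24911)) + 1/(-119)) = 4003/((-25015/22052 + 6138/24911) - 1/119) = 4003/(-487793489/549337372 - 1/119) = 4003/(-58596762563/65371147268) = 4003*(-65371147268/58596762563) = -261680702513804/58596762563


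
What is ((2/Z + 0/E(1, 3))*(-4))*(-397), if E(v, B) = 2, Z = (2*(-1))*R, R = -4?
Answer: 397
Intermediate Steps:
Z = 8 (Z = (2*(-1))*(-4) = -2*(-4) = 8)
((2/Z + 0/E(1, 3))*(-4))*(-397) = ((2/8 + 0/2)*(-4))*(-397) = ((2*(⅛) + 0*(½))*(-4))*(-397) = ((¼ + 0)*(-4))*(-397) = ((¼)*(-4))*(-397) = -1*(-397) = 397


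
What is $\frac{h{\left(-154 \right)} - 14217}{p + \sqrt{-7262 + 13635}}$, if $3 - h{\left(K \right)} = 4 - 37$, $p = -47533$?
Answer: $\frac{224688491}{753126572} + \frac{4727 \sqrt{6373}}{753126572} \approx 0.29884$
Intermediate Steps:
$h{\left(K \right)} = 36$ ($h{\left(K \right)} = 3 - \left(4 - 37\right) = 3 - -33 = 3 + 33 = 36$)
$\frac{h{\left(-154 \right)} - 14217}{p + \sqrt{-7262 + 13635}} = \frac{36 - 14217}{-47533 + \sqrt{-7262 + 13635}} = - \frac{14181}{-47533 + \sqrt{6373}}$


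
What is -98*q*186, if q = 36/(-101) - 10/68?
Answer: 15758106/1717 ≈ 9177.7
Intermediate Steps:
q = -1729/3434 (q = 36*(-1/101) - 10*1/68 = -36/101 - 5/34 = -1729/3434 ≈ -0.50349)
-98*q*186 = -98*(-1729/3434)*186 = (84721/1717)*186 = 15758106/1717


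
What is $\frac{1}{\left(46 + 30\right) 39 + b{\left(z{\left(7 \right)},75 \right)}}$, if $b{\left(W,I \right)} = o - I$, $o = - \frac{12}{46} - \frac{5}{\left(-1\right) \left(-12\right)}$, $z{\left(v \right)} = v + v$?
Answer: $\frac{276}{797177} \approx 0.00034622$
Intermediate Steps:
$z{\left(v \right)} = 2 v$
$o = - \frac{187}{276}$ ($o = \left(-12\right) \frac{1}{46} - \frac{5}{12} = - \frac{6}{23} - \frac{5}{12} = - \frac{187}{276} \approx -0.67754$)
$b{\left(W,I \right)} = - \frac{187}{276} - I$
$\frac{1}{\left(46 + 30\right) 39 + b{\left(z{\left(7 \right)},75 \right)}} = \frac{1}{\left(46 + 30\right) 39 - \frac{20887}{276}} = \frac{1}{76 \cdot 39 - \frac{20887}{276}} = \frac{1}{2964 - \frac{20887}{276}} = \frac{1}{\frac{797177}{276}} = \frac{276}{797177}$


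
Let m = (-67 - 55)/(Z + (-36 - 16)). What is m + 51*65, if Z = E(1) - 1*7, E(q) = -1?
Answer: 99511/30 ≈ 3317.0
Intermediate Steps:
Z = -8 (Z = -1 - 1*7 = -1 - 7 = -8)
m = 61/30 (m = (-67 - 55)/(-8 + (-36 - 16)) = -122/(-8 - 52) = -122/(-60) = -122*(-1/60) = 61/30 ≈ 2.0333)
m + 51*65 = 61/30 + 51*65 = 61/30 + 3315 = 99511/30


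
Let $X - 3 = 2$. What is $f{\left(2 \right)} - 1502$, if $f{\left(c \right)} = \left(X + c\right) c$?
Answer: $-1488$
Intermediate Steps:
$X = 5$ ($X = 3 + 2 = 5$)
$f{\left(c \right)} = c \left(5 + c\right)$ ($f{\left(c \right)} = \left(5 + c\right) c = c \left(5 + c\right)$)
$f{\left(2 \right)} - 1502 = 2 \left(5 + 2\right) - 1502 = 2 \cdot 7 - 1502 = 14 - 1502 = -1488$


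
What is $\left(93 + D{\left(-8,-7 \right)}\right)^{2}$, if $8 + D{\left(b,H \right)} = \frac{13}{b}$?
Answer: $\frac{444889}{64} \approx 6951.4$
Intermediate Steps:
$D{\left(b,H \right)} = -8 + \frac{13}{b}$
$\left(93 + D{\left(-8,-7 \right)}\right)^{2} = \left(93 - \left(8 - \frac{13}{-8}\right)\right)^{2} = \left(93 + \left(-8 + 13 \left(- \frac{1}{8}\right)\right)\right)^{2} = \left(93 - \frac{77}{8}\right)^{2} = \left(\frac{667}{8}\right)^{2} = \frac{444889}{64}$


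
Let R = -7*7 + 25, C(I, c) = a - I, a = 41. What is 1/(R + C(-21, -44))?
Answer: 1/38 ≈ 0.026316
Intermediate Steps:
C(I, c) = 41 - I
R = -24 (R = -49 + 25 = -24)
1/(R + C(-21, -44)) = 1/(-24 + (41 - 1*(-21))) = 1/(-24 + (41 + 21)) = 1/(-24 + 62) = 1/38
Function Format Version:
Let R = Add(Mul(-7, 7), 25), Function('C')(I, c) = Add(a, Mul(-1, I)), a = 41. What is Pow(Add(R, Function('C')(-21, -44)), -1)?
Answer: Rational(1, 38) ≈ 0.026316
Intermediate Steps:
Function('C')(I, c) = Add(41, Mul(-1, I))
R = -24 (R = Add(-49, 25) = -24)
Pow(Add(R, Function('C')(-21, -44)), -1) = Pow(Add(-24, Add(41, Mul(-1, -21))), -1) = Pow(Add(-24, Add(41, 21)), -1) = Pow(Add(-24, 62), -1) = Pow(38, -1) = Rational(1, 38)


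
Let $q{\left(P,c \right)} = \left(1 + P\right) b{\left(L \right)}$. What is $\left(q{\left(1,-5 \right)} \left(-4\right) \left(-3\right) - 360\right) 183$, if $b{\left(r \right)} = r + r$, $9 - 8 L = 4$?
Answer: $-60390$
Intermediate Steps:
$L = \frac{5}{8}$ ($L = \frac{9}{8} - \frac{1}{2} = \frac{5}{8} \approx 0.625$)
$b{\left(r \right)} = 2 r$
$q{\left(P,c \right)} = \frac{5}{4} + \frac{5 P}{4}$ ($q{\left(P,c \right)} = \left(1 + P\right) 2 \cdot \frac{5}{8} = \left(1 + P\right) \frac{5}{4} = \frac{5}{4} + \frac{5 P}{4}$)
$\left(q{\left(1,-5 \right)} \left(-4\right) \left(-3\right) - 360\right) 183 = \left(\left(\frac{5}{4} + \frac{5}{4} \cdot 1\right) \left(-4\right) \left(-3\right) - 360\right) 183 = \left(\left(\frac{5}{4} + \frac{5}{4}\right) \left(-4\right) \left(-3\right) - 360\right) 183 = \left(\frac{5}{2} \left(-4\right) \left(-3\right) - 360\right) 183 = \left(\left(-10\right) \left(-3\right) - 360\right) 183 = \left(30 - 360\right) 183 = \left(-330\right) 183 = -60390$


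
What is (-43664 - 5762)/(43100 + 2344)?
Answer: -24713/22722 ≈ -1.0876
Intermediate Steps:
(-43664 - 5762)/(43100 + 2344) = -49426/45444 = -49426*1/45444 = -24713/22722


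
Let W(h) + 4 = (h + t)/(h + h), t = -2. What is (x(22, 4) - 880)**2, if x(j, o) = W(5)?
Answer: 78092569/100 ≈ 7.8093e+5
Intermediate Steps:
W(h) = -4 + (-2 + h)/(2*h) (W(h) = -4 + (h - 2)/(h + h) = -4 + (-2 + h)/((2*h)) = -4 + (-2 + h)*(1/(2*h)) = -4 + (-2 + h)/(2*h))
x(j, o) = -37/10 (x(j, o) = -7/2 - 1/5 = -37/10)
(x(22, 4) - 880)**2 = (-37/10 - 880)**2 = (-8837/10)**2 = 78092569/100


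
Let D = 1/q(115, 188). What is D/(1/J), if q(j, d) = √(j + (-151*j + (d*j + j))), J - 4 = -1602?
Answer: -1598*√4485/4485 ≈ -23.861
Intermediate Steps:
J = -1598 (J = 4 - 1602 = -1598)
q(j, d) = √(-149*j + d*j) (q(j, d) = √(j + (-151*j + (j + d*j))) = √(j + (-150*j + d*j)) = √(-149*j + d*j))
D = √4485/4485 (D = 1/(√(115*(-149 + 188))) = 1/(√(115*39)) = 1/(√4485) = √4485/4485 ≈ 0.014932)
D/(1/J) = (√4485/4485)/(1/(-1598)) = (√4485/4485)/(-1/1598) = (√4485/4485)*(-1598) = -1598*√4485/4485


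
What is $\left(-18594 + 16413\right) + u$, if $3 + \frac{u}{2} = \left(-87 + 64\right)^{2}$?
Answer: $-1129$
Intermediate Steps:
$u = 1052$ ($u = -6 + 2 \left(-87 + 64\right)^{2} = -6 + 2 \left(-23\right)^{2} = -6 + 2 \cdot 529 = -6 + 1058 = 1052$)
$\left(-18594 + 16413\right) + u = \left(-18594 + 16413\right) + 1052 = -2181 + 1052 = -1129$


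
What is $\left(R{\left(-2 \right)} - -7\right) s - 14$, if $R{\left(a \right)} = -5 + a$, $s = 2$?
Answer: $-14$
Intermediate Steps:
$\left(R{\left(-2 \right)} - -7\right) s - 14 = \left(\left(-5 - 2\right) - -7\right) 2 - 14 = \left(-7 + 7\right) 2 - 14 = 0 \cdot 2 - 14 = 0 - 14 = -14$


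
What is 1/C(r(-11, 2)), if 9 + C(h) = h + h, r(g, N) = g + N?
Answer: -1/27 ≈ -0.037037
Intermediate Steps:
r(g, N) = N + g
C(h) = -9 + 2*h (C(h) = -9 + (h + h) = -9 + 2*h)
1/C(r(-11, 2)) = 1/(-9 + 2*(2 - 11)) = 1/(-9 + 2*(-9)) = 1/(-9 - 18) = 1/(-27) = -1/27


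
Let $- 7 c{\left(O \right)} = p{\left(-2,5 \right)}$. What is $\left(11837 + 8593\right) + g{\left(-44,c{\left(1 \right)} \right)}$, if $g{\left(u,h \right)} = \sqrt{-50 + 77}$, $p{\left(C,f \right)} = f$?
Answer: $20430 + 3 \sqrt{3} \approx 20435.0$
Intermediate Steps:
$c{\left(O \right)} = - \frac{5}{7}$ ($c{\left(O \right)} = \left(- \frac{1}{7}\right) 5 = - \frac{5}{7}$)
$g{\left(u,h \right)} = 3 \sqrt{3}$ ($g{\left(u,h \right)} = \sqrt{27} = 3 \sqrt{3}$)
$\left(11837 + 8593\right) + g{\left(-44,c{\left(1 \right)} \right)} = \left(11837 + 8593\right) + 3 \sqrt{3} = 20430 + 3 \sqrt{3}$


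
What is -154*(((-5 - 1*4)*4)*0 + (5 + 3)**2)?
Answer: -9856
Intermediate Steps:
-154*(((-5 - 1*4)*4)*0 + (5 + 3)**2) = -154*(((-5 - 4)*4)*0 + 8**2) = -154*(-9*4*0 + 64) = -154*(-36*0 + 64) = -154*(0 + 64) = -154*64 = -9856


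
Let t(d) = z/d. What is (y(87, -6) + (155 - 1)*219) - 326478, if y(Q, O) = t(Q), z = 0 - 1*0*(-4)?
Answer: -292752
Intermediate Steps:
z = 0 (z = 0 + 0*(-4) = 0 + 0 = 0)
t(d) = 0 (t(d) = 0/d = 0)
y(Q, O) = 0
(y(87, -6) + (155 - 1)*219) - 326478 = (0 + (155 - 1)*219) - 326478 = (0 + 154*219) - 326478 = (0 + 33726) - 326478 = 33726 - 326478 = -292752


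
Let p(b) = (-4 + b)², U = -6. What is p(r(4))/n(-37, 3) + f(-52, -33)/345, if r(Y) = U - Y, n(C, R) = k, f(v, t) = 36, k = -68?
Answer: -5431/1955 ≈ -2.7780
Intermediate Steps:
n(C, R) = -68
r(Y) = -6 - Y
p(r(4))/n(-37, 3) + f(-52, -33)/345 = (-4 + (-6 - 1*4))²/(-68) + 36/345 = (-4 + (-6 - 4))²*(-1/68) + 36*(1/345) = (-4 - 10)²*(-1/68) + 12/115 = (-14)²*(-1/68) + 12/115 = 196*(-1/68) + 12/115 = -49/17 + 12/115 = -5431/1955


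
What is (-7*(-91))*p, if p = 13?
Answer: 8281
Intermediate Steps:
(-7*(-91))*p = -7*(-91)*13 = 637*13 = 8281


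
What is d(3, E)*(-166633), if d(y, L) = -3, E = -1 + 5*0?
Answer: 499899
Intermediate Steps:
E = -1 (E = -1 + 0 = -1)
d(3, E)*(-166633) = -3*(-166633) = 499899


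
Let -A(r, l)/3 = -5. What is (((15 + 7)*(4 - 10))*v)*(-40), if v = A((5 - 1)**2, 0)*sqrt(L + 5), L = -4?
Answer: 79200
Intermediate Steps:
A(r, l) = 15 (A(r, l) = -3*(-5) = 15)
v = 15 (v = 15*sqrt(-4 + 5) = 15*sqrt(1) = 15*1 = 15)
(((15 + 7)*(4 - 10))*v)*(-40) = (((15 + 7)*(4 - 10))*15)*(-40) = ((22*(-6))*15)*(-40) = -132*15*(-40) = -1980*(-40) = 79200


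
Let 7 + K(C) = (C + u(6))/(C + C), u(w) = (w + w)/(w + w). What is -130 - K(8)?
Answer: -1977/16 ≈ -123.56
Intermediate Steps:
u(w) = 1 (u(w) = (2*w)/((2*w)) = (2*w)*(1/(2*w)) = 1)
K(C) = -7 + (1 + C)/(2*C) (K(C) = -7 + (C + 1)/(C + C) = -7 + (1 + C)/((2*C)) = -7 + (1 + C)*(1/(2*C)) = -7 + (1 + C)/(2*C))
-130 - K(8) = -130 - (1 - 13*8)/(2*8) = -130 - (1 - 104)/(2*8) = -130 - (-103)/(2*8) = -130 - 1*(-103/16) = -130 + 103/16 = -1977/16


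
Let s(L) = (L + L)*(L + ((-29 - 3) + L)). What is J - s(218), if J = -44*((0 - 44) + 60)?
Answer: -176848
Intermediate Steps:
s(L) = 2*L*(-32 + 2*L) (s(L) = (2*L)*(L + (-32 + L)) = (2*L)*(-32 + 2*L) = 2*L*(-32 + 2*L))
J = -704 (J = -44*(-44 + 60) = -44*16 = -704)
J - s(218) = -704 - 4*218*(-16 + 218) = -704 - 4*218*202 = -704 - 1*176144 = -704 - 176144 = -176848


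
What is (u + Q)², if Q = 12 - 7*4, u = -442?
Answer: 209764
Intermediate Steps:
Q = -16 (Q = 12 - 28 = -16)
(u + Q)² = (-442 - 16)² = (-458)² = 209764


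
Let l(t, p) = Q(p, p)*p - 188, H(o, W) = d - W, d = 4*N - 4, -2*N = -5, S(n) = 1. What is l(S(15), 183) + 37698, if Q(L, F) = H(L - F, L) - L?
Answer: -28370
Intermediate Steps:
N = 5/2 (N = -½*(-5) = 5/2 ≈ 2.5000)
d = 6 (d = 4*(5/2) - 4 = 10 - 4 = 6)
H(o, W) = 6 - W
Q(L, F) = 6 - 2*L (Q(L, F) = (6 - L) - L = 6 - 2*L)
l(t, p) = -188 + p*(6 - 2*p) (l(t, p) = (6 - 2*p)*p - 188 = p*(6 - 2*p) - 188 = -188 + p*(6 - 2*p))
l(S(15), 183) + 37698 = (-188 - 2*183*(-3 + 183)) + 37698 = (-188 - 2*183*180) + 37698 = (-188 - 65880) + 37698 = -66068 + 37698 = -28370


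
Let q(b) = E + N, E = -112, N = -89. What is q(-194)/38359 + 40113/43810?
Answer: 1529888757/1680507790 ≈ 0.91037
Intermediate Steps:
q(b) = -201 (q(b) = -112 - 89 = -201)
q(-194)/38359 + 40113/43810 = -201/38359 + 40113/43810 = 1529888757/1680507790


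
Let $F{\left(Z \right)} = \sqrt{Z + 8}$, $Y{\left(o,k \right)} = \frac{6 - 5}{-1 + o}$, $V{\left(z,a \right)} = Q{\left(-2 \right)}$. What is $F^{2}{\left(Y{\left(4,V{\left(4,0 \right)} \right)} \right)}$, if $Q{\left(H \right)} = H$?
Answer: $\frac{25}{3} \approx 8.3333$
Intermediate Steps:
$V{\left(z,a \right)} = -2$
$Y{\left(o,k \right)} = \frac{1}{-1 + o}$ ($Y{\left(o,k \right)} = 1 \frac{1}{-1 + o} = \frac{1}{-1 + o}$)
$F{\left(Z \right)} = \sqrt{8 + Z}$
$F^{2}{\left(Y{\left(4,V{\left(4,0 \right)} \right)} \right)} = \left(\sqrt{8 + \frac{1}{-1 + 4}}\right)^{2} = \left(\sqrt{8 + \frac{1}{3}}\right)^{2} = \left(\sqrt{\frac{25}{3}}\right)^{2} = \left(\frac{5 \sqrt{3}}{3}\right)^{2} = \frac{25}{3}$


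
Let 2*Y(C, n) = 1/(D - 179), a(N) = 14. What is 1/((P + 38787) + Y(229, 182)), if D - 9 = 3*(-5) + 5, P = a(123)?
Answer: 360/13968359 ≈ 2.5773e-5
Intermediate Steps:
P = 14
D = -1 (D = 9 + (3*(-5) + 5) = 9 + (-15 + 5) = 9 - 10 = -1)
Y(C, n) = -1/360 (Y(C, n) = 1/(2*(-1 - 179)) = (½)/(-180) = (½)*(-1/180) = -1/360)
1/((P + 38787) + Y(229, 182)) = 1/((14 + 38787) - 1/360) = 1/(38801 - 1/360) = 1/(13968359/360) = 360/13968359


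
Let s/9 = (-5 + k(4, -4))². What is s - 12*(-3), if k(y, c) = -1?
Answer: 360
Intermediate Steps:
s = 324 (s = 9*(-5 - 1)² = 9*(-6)² = 9*36 = 324)
s - 12*(-3) = 324 - 12*(-3) = 324 + 36 = 360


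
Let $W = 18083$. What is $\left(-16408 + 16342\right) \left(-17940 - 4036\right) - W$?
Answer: $1432333$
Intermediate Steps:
$\left(-16408 + 16342\right) \left(-17940 - 4036\right) - W = \left(-16408 + 16342\right) \left(-17940 - 4036\right) - 18083 = \left(-66\right) \left(-21976\right) - 18083 = 1450416 - 18083 = 1432333$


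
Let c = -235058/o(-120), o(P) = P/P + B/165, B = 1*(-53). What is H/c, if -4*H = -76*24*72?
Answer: -612864/6464095 ≈ -0.094810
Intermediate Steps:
B = -53
o(P) = 112/165 (o(P) = P/P - 53/165 = 1 - 53*1/165 = 1 - 53/165 = 112/165)
c = -19392285/56 (c = -235058/112/165 = -235058*165/112 = -19392285/56 ≈ -3.4629e+5)
H = 32832 (H = -(-76*24)*72/4 = -(-456)*72 = -1/4*(-131328) = 32832)
H/c = 32832/(-19392285/56) = 32832*(-56/19392285) = -612864/6464095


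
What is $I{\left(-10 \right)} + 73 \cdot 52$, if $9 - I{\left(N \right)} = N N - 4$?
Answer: $3709$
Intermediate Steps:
$I{\left(N \right)} = 13 - N^{2}$ ($I{\left(N \right)} = 9 - \left(N N - 4\right) = 9 - \left(N^{2} - 4\right) = 9 - \left(-4 + N^{2}\right) = 13 - N^{2}$)
$I{\left(-10 \right)} + 73 \cdot 52 = \left(13 - \left(-10\right)^{2}\right) + 73 \cdot 52 = \left(13 - 100\right) + 3796 = -87 + 3796 = 3709$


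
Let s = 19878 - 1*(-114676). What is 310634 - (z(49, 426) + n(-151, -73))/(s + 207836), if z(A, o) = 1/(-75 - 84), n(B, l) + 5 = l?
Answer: 16910918078743/54440010 ≈ 3.1063e+5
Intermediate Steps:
n(B, l) = -5 + l
z(A, o) = -1/159 (z(A, o) = 1/(-159) = -1/159)
s = 134554 (s = 19878 + 114676 = 134554)
310634 - (z(49, 426) + n(-151, -73))/(s + 207836) = 310634 - (-1/159 + (-5 - 73))/(134554 + 207836) = 310634 - (-1/159 - 78)/342390 = 310634 - (-12403)/(159*342390) = 310634 - 1*(-12403/54440010) = 310634 + 12403/54440010 = 16910918078743/54440010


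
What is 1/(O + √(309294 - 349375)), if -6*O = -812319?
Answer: 541546/73318177853 - 4*I*√40081/73318177853 ≈ 7.3862e-6 - 1.0922e-8*I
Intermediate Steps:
O = 270773/2 (O = -⅙*(-812319) = 270773/2 ≈ 1.3539e+5)
1/(O + √(309294 - 349375)) = 1/(270773/2 + √(309294 - 349375)) = 1/(270773/2 + √(-40081)) = 1/(270773/2 + I*√40081)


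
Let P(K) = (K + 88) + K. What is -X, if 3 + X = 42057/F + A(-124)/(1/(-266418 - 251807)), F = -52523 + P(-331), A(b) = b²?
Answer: 141029660359516/17699 ≈ 7.9682e+9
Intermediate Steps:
P(K) = 88 + 2*K (P(K) = (88 + K) + K = 88 + 2*K)
F = -53097 (F = -52523 + (88 + 2*(-331)) = -52523 + (88 - 662) = -52523 - 574 = -53097)
X = -141029660359516/17699 (X = -3 + (42057/(-53097) + (-124)²/(1/(-266418 - 251807))) = -3 + (42057*(-1/53097) + 15376/(1/(-518225))) = -3 + (-14019/17699 + 15376/(-1/518225)) = -3 + (-14019/17699 + 15376*(-518225)) = -3 + (-14019/17699 - 7968227600) = -3 - 141029660306419/17699 = -141029660359516/17699 ≈ -7.9682e+9)
-X = -1*(-141029660359516/17699) = 141029660359516/17699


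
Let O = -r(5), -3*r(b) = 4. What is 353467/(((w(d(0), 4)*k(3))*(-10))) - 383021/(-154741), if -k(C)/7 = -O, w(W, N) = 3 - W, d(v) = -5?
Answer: -163229544101/346619840 ≈ -470.92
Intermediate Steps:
r(b) = -4/3 (r(b) = -1/3*4 = -4/3)
O = 4/3 (O = -1*(-4/3) = 4/3 ≈ 1.3333)
k(C) = 28/3 (k(C) = -(-7)*4/3 = -7*(-4/3) = 28/3)
353467/(((w(d(0), 4)*k(3))*(-10))) - 383021/(-154741) = 353467/((((3 - 1*(-5))*(28/3))*(-10))) - 383021/(-154741) = 353467/((((3 + 5)*(28/3))*(-10))) - 383021*(-1/154741) = 353467/(((8*(28/3))*(-10))) + 383021/154741 = 353467/(((224/3)*(-10))) + 383021/154741 = 353467/(-2240/3) + 383021/154741 = 353467*(-3/2240) + 383021/154741 = -1060401/2240 + 383021/154741 = -163229544101/346619840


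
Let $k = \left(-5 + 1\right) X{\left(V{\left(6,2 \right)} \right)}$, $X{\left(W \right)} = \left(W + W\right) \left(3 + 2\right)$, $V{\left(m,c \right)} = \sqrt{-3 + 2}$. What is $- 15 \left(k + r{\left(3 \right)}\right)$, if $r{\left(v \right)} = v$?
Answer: $-45 + 600 i \approx -45.0 + 600.0 i$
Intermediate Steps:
$V{\left(m,c \right)} = i$ ($V{\left(m,c \right)} = \sqrt{-1} = i$)
$X{\left(W \right)} = 10 W$ ($X{\left(W \right)} = 2 W 5 = 10 W$)
$k = - 40 i$ ($k = \left(-5 + 1\right) 10 i = - 4 \cdot 10 i = - 40 i \approx - 40.0 i$)
$- 15 \left(k + r{\left(3 \right)}\right) = - 15 \left(- 40 i + 3\right) = - 15 \left(3 - 40 i\right) = -45 + 600 i$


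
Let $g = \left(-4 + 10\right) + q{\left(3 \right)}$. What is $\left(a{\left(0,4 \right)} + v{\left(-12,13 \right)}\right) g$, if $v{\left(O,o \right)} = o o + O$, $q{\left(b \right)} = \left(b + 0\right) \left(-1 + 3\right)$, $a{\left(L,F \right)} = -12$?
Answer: $1740$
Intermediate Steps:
$q{\left(b \right)} = 2 b$ ($q{\left(b \right)} = b 2 = 2 b$)
$v{\left(O,o \right)} = O + o^{2}$ ($v{\left(O,o \right)} = o^{2} + O = O + o^{2}$)
$g = 12$ ($g = \left(-4 + 10\right) + 2 \cdot 3 = 6 + 6 = 12$)
$\left(a{\left(0,4 \right)} + v{\left(-12,13 \right)}\right) g = \left(-12 - \left(12 - 13^{2}\right)\right) 12 = \left(-12 + \left(-12 + 169\right)\right) 12 = \left(-12 + 157\right) 12 = 145 \cdot 12 = 1740$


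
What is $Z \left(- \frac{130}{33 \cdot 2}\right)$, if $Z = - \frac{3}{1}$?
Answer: $\frac{65}{11} \approx 5.9091$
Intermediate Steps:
$Z = -3$ ($Z = \left(-3\right) 1 = -3$)
$Z \left(- \frac{130}{33 \cdot 2}\right) = - 3 \left(- \frac{130}{33 \cdot 2}\right) = - 3 \left(- \frac{130}{66}\right) = - 3 \left(\left(-130\right) \frac{1}{66}\right) = \left(-3\right) \left(- \frac{65}{33}\right) = \frac{65}{11}$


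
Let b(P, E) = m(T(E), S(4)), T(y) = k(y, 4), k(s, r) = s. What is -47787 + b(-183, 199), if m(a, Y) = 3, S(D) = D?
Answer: -47784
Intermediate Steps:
T(y) = y
b(P, E) = 3
-47787 + b(-183, 199) = -47787 + 3 = -47784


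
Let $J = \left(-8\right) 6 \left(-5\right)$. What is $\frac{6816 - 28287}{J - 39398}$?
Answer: $\frac{21471}{39158} \approx 0.54832$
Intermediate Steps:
$J = 240$ ($J = \left(-48\right) \left(-5\right) = 240$)
$\frac{6816 - 28287}{J - 39398} = \frac{6816 - 28287}{240 - 39398} = - \frac{21471}{-39158} = \left(-21471\right) \left(- \frac{1}{39158}\right) = \frac{21471}{39158}$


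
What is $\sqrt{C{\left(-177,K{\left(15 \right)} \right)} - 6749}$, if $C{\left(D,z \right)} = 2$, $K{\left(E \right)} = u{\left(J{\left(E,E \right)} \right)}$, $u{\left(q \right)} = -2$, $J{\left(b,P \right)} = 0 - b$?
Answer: $i \sqrt{6747} \approx 82.14 i$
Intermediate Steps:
$J{\left(b,P \right)} = - b$
$K{\left(E \right)} = -2$
$\sqrt{C{\left(-177,K{\left(15 \right)} \right)} - 6749} = \sqrt{2 - 6749} = \sqrt{-6747} = i \sqrt{6747}$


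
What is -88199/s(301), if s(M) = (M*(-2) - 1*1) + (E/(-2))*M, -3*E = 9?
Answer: 176398/303 ≈ 582.17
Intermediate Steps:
E = -3 (E = -1/3*9 = -3)
s(M) = -1 - M/2 (s(M) = (M*(-2) - 1*1) + (-3/(-2))*M = (-2*M - 1) + (-3*(-1/2))*M = (-1 - 2*M) + 3*M/2 = -1 - M/2)
-88199/s(301) = -88199/(-1 - 1/2*301) = -88199/(-1 - 301/2) = -88199/(-303/2) = -88199*(-2/303) = 176398/303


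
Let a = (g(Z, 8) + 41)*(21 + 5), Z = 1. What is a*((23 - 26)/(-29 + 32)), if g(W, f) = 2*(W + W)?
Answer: -1170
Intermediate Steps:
g(W, f) = 4*W (g(W, f) = 2*(2*W) = 4*W)
a = 1170 (a = (4*1 + 41)*(21 + 5) = (4 + 41)*26 = 45*26 = 1170)
a*((23 - 26)/(-29 + 32)) = 1170*((23 - 26)/(-29 + 32)) = 1170*(-3/3) = 1170*(-3*1/3) = 1170*(-1) = -1170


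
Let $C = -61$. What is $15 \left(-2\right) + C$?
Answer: $-91$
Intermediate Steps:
$15 \left(-2\right) + C = 15 \left(-2\right) - 61 = -30 - 61 = -91$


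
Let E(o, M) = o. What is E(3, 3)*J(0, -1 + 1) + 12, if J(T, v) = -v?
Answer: 12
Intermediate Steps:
E(3, 3)*J(0, -1 + 1) + 12 = 3*(-(-1 + 1)) + 12 = 3*(-1*0) + 12 = 3*0 + 12 = 0 + 12 = 12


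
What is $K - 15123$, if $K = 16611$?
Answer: $1488$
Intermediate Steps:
$K - 15123 = 16611 - 15123 = 1488$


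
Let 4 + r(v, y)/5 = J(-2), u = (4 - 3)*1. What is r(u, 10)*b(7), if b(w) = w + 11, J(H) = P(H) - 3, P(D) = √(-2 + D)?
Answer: -630 + 180*I ≈ -630.0 + 180.0*I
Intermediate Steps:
u = 1 (u = 1*1 = 1)
J(H) = -3 + √(-2 + H) (J(H) = √(-2 + H) - 3 = -3 + √(-2 + H))
b(w) = 11 + w
r(v, y) = -35 + 10*I (r(v, y) = -20 + 5*(-3 + √(-2 - 2)) = -20 + 5*(-3 + √(-4)) = -20 + 5*(-3 + 2*I) = -20 + (-15 + 10*I) = -35 + 10*I)
r(u, 10)*b(7) = (-35 + 10*I)*(11 + 7) = (-35 + 10*I)*18 = -630 + 180*I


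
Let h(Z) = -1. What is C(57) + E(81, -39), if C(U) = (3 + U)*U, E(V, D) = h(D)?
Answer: 3419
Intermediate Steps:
E(V, D) = -1
C(U) = U*(3 + U)
C(57) + E(81, -39) = 57*(3 + 57) - 1 = 57*60 - 1 = 3420 - 1 = 3419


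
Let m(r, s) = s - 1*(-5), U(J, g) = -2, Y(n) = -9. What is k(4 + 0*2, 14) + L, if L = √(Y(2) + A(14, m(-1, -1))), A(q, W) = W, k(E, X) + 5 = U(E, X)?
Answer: -7 + I*√5 ≈ -7.0 + 2.2361*I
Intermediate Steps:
m(r, s) = 5 + s (m(r, s) = s + 5 = 5 + s)
k(E, X) = -7 (k(E, X) = -5 - 2 = -7)
L = I*√5 (L = √(-9 + (5 - 1)) = √(-9 + 4) = √(-5) = I*√5 ≈ 2.2361*I)
k(4 + 0*2, 14) + L = -7 + I*√5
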